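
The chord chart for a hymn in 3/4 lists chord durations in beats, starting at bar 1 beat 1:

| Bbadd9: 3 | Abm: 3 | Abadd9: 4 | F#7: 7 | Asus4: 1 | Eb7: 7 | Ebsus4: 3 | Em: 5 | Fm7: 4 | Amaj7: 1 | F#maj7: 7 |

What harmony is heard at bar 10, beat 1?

Ebsus4

Beat 1 of bar 10 is beat (10−1)×3 + 1 = 28 overall.
Running totals: Bbadd9 ends at 3, Abm ends at 6, Abadd9 ends at 10, F#7 ends at 17, Asus4 ends at 18, Eb7 ends at 25, Ebsus4 ends at 28.
Beat 28 falls within Ebsus4.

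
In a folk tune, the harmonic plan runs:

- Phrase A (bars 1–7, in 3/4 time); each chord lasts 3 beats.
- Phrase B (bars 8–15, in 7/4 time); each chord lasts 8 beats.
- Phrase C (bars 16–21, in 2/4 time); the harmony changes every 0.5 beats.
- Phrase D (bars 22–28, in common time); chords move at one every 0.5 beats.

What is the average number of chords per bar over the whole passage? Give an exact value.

A: 7 × 3 = 21 beats ÷ 3 = 7 chords.
B: 8 × 7 = 56 beats ÷ 8 = 7 chords.
C: 6 × 2 = 12 beats ÷ 0.5 = 24 chords.
D: 7 × 4 = 28 beats ÷ 0.5 = 56 chords.
Overall: 94 chords over 28 bars → 94/28 = 47/14 chords per bar.

47/14 chords per bar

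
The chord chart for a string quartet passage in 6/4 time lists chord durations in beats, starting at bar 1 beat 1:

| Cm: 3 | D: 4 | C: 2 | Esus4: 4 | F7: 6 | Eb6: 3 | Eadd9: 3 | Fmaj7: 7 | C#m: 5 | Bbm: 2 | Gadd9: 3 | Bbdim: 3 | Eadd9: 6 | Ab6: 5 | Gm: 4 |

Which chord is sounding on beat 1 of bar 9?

Eadd9

Beat 1 of bar 9 is beat (9−1)×6 + 1 = 49 overall.
Running totals: Cm ends at 3, D ends at 7, C ends at 9, Esus4 ends at 13, F7 ends at 19, Eb6 ends at 22, Eadd9 ends at 25, Fmaj7 ends at 32, C#m ends at 37, Bbm ends at 39, Gadd9 ends at 42, Bbdim ends at 45, Eadd9 ends at 51.
Beat 49 falls within Eadd9.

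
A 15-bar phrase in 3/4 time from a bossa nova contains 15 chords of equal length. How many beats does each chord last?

3 beats

15 bars × 3 beats/bar = 45 beats total.
45 beats ÷ 15 chords = 3 beats per chord.
(That is a dotted half note.)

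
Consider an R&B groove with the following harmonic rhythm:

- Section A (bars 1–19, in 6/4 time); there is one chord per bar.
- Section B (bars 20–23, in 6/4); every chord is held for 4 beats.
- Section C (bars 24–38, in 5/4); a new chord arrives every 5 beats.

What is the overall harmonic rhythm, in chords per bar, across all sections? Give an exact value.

20/19 chords per bar

A: 19 × 6 = 114 beats ÷ 6 = 19 chords.
B: 4 × 6 = 24 beats ÷ 4 = 6 chords.
C: 15 × 5 = 75 beats ÷ 5 = 15 chords.
Overall: 40 chords over 38 bars → 40/38 = 20/19 chords per bar.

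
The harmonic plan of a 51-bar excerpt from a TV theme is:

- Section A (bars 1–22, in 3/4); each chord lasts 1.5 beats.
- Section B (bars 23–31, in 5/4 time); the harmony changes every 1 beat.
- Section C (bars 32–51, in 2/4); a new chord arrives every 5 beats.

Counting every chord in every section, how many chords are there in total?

A: 22 bars × 3 beats = 66 beats; 1.5 beats/chord → 44 chords.
B: 9 bars × 5 beats = 45 beats; 1 beat/chord → 45 chords.
C: 20 bars × 2 beats = 40 beats; 5 beats/chord → 8 chords.
Total: 44 + 45 + 8 = 97.

97 chords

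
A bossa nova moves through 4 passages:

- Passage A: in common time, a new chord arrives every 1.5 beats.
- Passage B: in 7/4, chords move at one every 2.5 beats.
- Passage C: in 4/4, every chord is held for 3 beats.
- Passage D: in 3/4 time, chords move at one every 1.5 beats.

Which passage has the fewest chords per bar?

Passage C

A: 4 beats/bar ÷ 1.5 beats/chord = 8/3 chords/bar.
B: 7 beats/bar ÷ 2.5 beats/chord = 2.8 chords/bar.
C: 4 beats/bar ÷ 3 beats/chord = 4/3 chords/bar.
D: 3 beats/bar ÷ 1.5 beats/chord = 2 chords/bar.
Slowest is C at 4/3 chords/bar.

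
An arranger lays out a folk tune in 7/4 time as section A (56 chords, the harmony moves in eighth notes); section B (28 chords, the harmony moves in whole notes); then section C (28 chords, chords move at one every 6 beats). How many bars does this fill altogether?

44 bars

A: 56 × 0.5 = 28 beats = 4 bars.
B: 28 × 4 = 112 beats = 16 bars.
C: 28 × 6 = 168 beats = 24 bars.
Total: 4 + 16 + 24 = 44 bars.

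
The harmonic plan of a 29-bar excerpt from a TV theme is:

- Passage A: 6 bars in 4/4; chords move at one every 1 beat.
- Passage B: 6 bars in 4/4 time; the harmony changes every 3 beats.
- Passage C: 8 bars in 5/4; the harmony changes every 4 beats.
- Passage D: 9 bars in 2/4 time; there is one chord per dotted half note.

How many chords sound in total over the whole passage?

A: 6·4 = 24 beats, 24/1 = 24 chords.
B: 6·4 = 24 beats, 24/3 = 8 chords.
C: 8·5 = 40 beats, 40/4 = 10 chords.
D: 9·2 = 18 beats, 18/3 = 6 chords.
Total: 24 + 8 + 10 + 6 = 48.

48 chords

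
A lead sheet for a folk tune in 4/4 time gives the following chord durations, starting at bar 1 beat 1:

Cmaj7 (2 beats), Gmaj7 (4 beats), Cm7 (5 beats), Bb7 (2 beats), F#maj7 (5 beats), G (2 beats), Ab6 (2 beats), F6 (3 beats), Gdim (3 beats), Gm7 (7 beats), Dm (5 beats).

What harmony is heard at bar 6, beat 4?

Beat 4 of bar 6 is beat (6−1)×4 + 4 = 24 overall.
Running totals: Cmaj7 ends at 2, Gmaj7 ends at 6, Cm7 ends at 11, Bb7 ends at 13, F#maj7 ends at 18, G ends at 20, Ab6 ends at 22, F6 ends at 25.
Beat 24 falls within F6.

F6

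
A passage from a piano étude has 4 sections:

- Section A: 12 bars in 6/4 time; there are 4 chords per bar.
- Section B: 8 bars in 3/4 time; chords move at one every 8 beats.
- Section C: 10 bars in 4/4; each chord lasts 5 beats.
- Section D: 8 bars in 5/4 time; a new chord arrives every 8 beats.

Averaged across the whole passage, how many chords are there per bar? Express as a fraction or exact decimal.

32/19 chords per bar

A: 12 bars of 6 beats is 72 beats; at 1.5 beats each that's 48 chords.
B: 8 bars of 3 beats is 24 beats; at 8 beats each that's 3 chords.
C: 10 bars of 4 beats is 40 beats; at 5 beats each that's 8 chords.
D: 8 bars of 5 beats is 40 beats; at 8 beats each that's 5 chords.
Overall: 64 chords over 38 bars → 64/38 = 32/19 chords per bar.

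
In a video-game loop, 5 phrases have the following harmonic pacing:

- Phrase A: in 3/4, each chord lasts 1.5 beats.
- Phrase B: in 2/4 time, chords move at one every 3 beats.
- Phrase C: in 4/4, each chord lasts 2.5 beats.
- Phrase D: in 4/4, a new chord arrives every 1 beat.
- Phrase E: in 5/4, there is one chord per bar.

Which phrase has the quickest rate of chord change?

A: 3 beats/bar ÷ 1.5 beats/chord = 2 chords/bar.
B: 2 beats/bar ÷ 3 beats/chord = 2/3 chords/bar.
C: 4 beats/bar ÷ 2.5 beats/chord = 1.6 chords/bar.
D: 4 beats/bar ÷ 1 beat/chord = 4 chords/bar.
E: 5 beats/bar ÷ 5 beats/chord = 1 chord/bar.
Fastest is D at 4 chords/bar.

Phrase D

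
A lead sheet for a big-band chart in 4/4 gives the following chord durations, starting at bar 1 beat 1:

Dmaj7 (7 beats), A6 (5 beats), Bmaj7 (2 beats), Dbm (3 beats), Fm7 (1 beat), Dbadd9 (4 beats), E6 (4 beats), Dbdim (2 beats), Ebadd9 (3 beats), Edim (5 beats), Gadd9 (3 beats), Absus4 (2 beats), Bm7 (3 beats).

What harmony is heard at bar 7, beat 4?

Dbdim

Beat 4 of bar 7 is beat (7−1)×4 + 4 = 28 overall.
Running totals: Dmaj7 ends at 7, A6 ends at 12, Bmaj7 ends at 14, Dbm ends at 17, Fm7 ends at 18, Dbadd9 ends at 22, E6 ends at 26, Dbdim ends at 28.
Beat 28 falls within Dbdim.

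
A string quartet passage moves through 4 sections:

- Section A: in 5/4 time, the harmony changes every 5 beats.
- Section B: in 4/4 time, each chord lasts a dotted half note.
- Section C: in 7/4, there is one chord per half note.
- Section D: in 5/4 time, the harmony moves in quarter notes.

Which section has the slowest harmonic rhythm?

Section A

A: 5 beats/bar ÷ 5 beats/chord = 1 chord/bar.
B: 4 beats/bar ÷ 3 beats/chord = 4/3 chords/bar.
C: 7 beats/bar ÷ 2 beats/chord = 3.5 chords/bar.
D: 5 beats/bar ÷ 1 beat/chord = 5 chords/bar.
Slowest is A at 1 chords/bar.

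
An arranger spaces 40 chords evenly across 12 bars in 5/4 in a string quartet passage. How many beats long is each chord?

1.5 beats

12 bars × 5 beats/bar = 60 beats total.
60 beats ÷ 40 chords = 1.5 beats per chord.
(That is a dotted quarter note.)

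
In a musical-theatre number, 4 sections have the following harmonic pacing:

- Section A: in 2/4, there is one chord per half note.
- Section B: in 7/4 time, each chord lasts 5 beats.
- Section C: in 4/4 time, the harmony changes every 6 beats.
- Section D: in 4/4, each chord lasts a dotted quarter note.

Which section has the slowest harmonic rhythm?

Section C

A: 2 beats/bar ÷ 2 beats/chord = 1 chord/bar.
B: 7 beats/bar ÷ 5 beats/chord = 1.4 chords/bar.
C: 4 beats/bar ÷ 6 beats/chord = 2/3 chords/bar.
D: 4 beats/bar ÷ 1.5 beats/chord = 8/3 chords/bar.
Slowest is C at 2/3 chords/bar.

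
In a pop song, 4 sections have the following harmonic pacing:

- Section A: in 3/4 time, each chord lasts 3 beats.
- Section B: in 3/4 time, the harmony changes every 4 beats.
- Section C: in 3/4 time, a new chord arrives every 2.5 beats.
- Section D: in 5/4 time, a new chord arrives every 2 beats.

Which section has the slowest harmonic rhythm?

Section B

A: each chord is 3 beats in 3/4, so 1 per bar.
B: each chord is 4 beats in 3/4, so 0.75 per bar.
C: each chord is 2.5 beats in 3/4, so 1.2 per bar.
D: each chord is 2 beats in 5/4, so 2.5 per bar.
Slowest is B at 0.75 chords/bar.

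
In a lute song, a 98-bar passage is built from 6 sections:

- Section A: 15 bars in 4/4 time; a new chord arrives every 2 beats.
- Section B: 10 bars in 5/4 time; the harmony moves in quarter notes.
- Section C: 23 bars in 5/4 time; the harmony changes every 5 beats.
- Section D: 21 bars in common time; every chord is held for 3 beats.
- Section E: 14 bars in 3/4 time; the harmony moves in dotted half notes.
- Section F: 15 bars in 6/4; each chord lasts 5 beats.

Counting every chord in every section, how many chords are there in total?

163 chords

A has 60 beats and chords last 2 each, so 30 chords.
B has 50 beats and chords last 1 each, so 50 chords.
C has 115 beats and chords last 5 each, so 23 chords.
D has 84 beats and chords last 3 each, so 28 chords.
E has 42 beats and chords last 3 each, so 14 chords.
F has 90 beats and chords last 5 each, so 18 chords.
Total: 30 + 50 + 23 + 28 + 14 + 18 = 163.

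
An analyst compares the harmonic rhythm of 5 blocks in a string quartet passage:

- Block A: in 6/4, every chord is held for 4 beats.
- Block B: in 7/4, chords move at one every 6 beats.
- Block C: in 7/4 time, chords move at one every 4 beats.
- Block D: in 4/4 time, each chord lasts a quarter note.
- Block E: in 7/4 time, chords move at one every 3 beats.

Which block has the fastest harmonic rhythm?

A: 6 beats/bar ÷ 4 beats/chord = 1.5 chords/bar.
B: 7 beats/bar ÷ 6 beats/chord = 7/6 chords/bar.
C: 7 beats/bar ÷ 4 beats/chord = 1.75 chords/bar.
D: 4 beats/bar ÷ 1 beat/chord = 4 chords/bar.
E: 7 beats/bar ÷ 3 beats/chord = 7/3 chords/bar.
Fastest is D at 4 chords/bar.

Block D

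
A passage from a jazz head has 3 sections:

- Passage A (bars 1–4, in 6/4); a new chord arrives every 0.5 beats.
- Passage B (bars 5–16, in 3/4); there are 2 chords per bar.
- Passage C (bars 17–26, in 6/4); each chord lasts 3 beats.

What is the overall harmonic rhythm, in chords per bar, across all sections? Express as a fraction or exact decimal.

A: 4 × 6 = 24 beats ÷ 0.5 = 48 chords.
B: 12 × 3 = 36 beats ÷ 1.5 = 24 chords.
C: 10 × 6 = 60 beats ÷ 3 = 20 chords.
Overall: 92 chords over 26 bars → 92/26 = 46/13 chords per bar.

46/13 chords per bar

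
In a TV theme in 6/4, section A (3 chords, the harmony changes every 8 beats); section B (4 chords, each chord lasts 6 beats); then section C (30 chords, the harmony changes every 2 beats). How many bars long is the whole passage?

A: 3 × 8 = 24 beats = 4 bars.
B: 4 × 6 = 24 beats = 4 bars.
C: 30 × 2 = 60 beats = 10 bars.
Total: 4 + 4 + 10 = 18 bars.

18 bars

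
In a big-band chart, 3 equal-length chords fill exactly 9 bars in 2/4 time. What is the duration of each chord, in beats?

9 bars × 2 beats/bar = 18 beats total.
18 beats ÷ 3 chords = 6 beats per chord.

6 beats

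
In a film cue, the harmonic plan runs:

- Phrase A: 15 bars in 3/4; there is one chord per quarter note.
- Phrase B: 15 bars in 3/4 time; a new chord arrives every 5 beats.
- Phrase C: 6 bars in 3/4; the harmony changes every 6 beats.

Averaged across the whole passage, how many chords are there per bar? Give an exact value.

19/12 chords per bar

A: 15 × 3 = 45 beats ÷ 1 = 45 chords.
B: 15 × 3 = 45 beats ÷ 5 = 9 chords.
C: 6 × 3 = 18 beats ÷ 6 = 3 chords.
Overall: 57 chords over 36 bars → 57/36 = 19/12 chords per bar.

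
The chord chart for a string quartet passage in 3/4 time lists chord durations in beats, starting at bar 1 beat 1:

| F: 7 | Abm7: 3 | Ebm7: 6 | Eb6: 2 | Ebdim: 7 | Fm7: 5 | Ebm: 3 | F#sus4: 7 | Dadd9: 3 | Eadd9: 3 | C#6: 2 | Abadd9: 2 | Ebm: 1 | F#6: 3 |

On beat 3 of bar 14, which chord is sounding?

Dadd9

Beat 3 of bar 14 is beat (14−1)×3 + 3 = 42 overall.
Running totals: F ends at 7, Abm7 ends at 10, Ebm7 ends at 16, Eb6 ends at 18, Ebdim ends at 25, Fm7 ends at 30, Ebm ends at 33, F#sus4 ends at 40, Dadd9 ends at 43.
Beat 42 falls within Dadd9.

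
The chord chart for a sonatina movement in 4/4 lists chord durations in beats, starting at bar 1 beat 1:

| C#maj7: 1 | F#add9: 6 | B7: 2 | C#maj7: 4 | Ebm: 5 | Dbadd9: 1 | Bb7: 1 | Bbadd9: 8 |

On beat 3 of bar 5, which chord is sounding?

Dbadd9

Beat 3 of bar 5 is beat (5−1)×4 + 3 = 19 overall.
Running totals: C#maj7 ends at 1, F#add9 ends at 7, B7 ends at 9, C#maj7 ends at 13, Ebm ends at 18, Dbadd9 ends at 19.
Beat 19 falls within Dbadd9.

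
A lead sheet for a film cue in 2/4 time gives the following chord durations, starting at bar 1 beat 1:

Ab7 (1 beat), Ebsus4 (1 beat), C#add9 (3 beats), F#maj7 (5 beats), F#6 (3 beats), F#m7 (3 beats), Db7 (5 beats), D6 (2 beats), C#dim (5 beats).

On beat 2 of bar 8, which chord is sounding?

F#m7

Beat 2 of bar 8 is beat (8−1)×2 + 2 = 16 overall.
Running totals: Ab7 ends at 1, Ebsus4 ends at 2, C#add9 ends at 5, F#maj7 ends at 10, F#6 ends at 13, F#m7 ends at 16.
Beat 16 falls within F#m7.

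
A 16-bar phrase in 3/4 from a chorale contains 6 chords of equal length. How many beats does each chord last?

8 beats

16 bars × 3 beats/bar = 48 beats total.
48 beats ÷ 6 chords = 8 beats per chord.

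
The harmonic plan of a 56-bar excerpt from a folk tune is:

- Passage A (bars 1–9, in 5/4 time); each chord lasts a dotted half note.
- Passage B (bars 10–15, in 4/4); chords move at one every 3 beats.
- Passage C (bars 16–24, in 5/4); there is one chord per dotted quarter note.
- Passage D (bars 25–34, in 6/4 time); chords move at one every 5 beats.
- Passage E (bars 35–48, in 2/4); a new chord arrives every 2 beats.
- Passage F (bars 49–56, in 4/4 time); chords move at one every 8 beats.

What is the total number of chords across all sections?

A: 9 bars × 5 beats = 45 beats; 3 beats/chord → 15 chords.
B: 6 bars × 4 beats = 24 beats; 3 beats/chord → 8 chords.
C: 9 bars × 5 beats = 45 beats; 1.5 beats/chord → 30 chords.
D: 10 bars × 6 beats = 60 beats; 5 beats/chord → 12 chords.
E: 14 bars × 2 beats = 28 beats; 2 beats/chord → 14 chords.
F: 8 bars × 4 beats = 32 beats; 8 beats/chord → 4 chords.
Total: 15 + 8 + 30 + 12 + 14 + 4 = 83.

83 chords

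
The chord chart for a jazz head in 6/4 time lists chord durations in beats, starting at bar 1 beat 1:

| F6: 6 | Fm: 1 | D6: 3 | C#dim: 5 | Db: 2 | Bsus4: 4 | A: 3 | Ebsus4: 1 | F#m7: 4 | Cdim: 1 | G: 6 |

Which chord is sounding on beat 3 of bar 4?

Beat 3 of bar 4 is beat (4−1)×6 + 3 = 21 overall.
Running totals: F6 ends at 6, Fm ends at 7, D6 ends at 10, C#dim ends at 15, Db ends at 17, Bsus4 ends at 21.
Beat 21 falls within Bsus4.

Bsus4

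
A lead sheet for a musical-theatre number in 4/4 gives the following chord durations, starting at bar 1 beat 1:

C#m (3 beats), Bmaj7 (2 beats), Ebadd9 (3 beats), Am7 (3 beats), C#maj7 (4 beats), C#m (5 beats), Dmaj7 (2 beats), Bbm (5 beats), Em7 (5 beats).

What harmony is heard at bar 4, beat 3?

C#maj7

Beat 3 of bar 4 is beat (4−1)×4 + 3 = 15 overall.
Running totals: C#m ends at 3, Bmaj7 ends at 5, Ebadd9 ends at 8, Am7 ends at 11, C#maj7 ends at 15.
Beat 15 falls within C#maj7.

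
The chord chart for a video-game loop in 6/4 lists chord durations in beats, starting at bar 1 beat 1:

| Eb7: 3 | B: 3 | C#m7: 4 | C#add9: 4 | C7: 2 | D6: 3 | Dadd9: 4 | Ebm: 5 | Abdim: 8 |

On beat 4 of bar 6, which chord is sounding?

Abdim

Beat 4 of bar 6 is beat (6−1)×6 + 4 = 34 overall.
Running totals: Eb7 ends at 3, B ends at 6, C#m7 ends at 10, C#add9 ends at 14, C7 ends at 16, D6 ends at 19, Dadd9 ends at 23, Ebm ends at 28, Abdim ends at 36.
Beat 34 falls within Abdim.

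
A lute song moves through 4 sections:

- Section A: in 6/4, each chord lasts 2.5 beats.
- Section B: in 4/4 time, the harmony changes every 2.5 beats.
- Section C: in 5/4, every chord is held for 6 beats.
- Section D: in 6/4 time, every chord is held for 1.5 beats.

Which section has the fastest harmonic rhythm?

A: 6 beats/bar ÷ 2.5 beats/chord = 2.4 chords/bar.
B: 4 beats/bar ÷ 2.5 beats/chord = 1.6 chords/bar.
C: 5 beats/bar ÷ 6 beats/chord = 5/6 chords/bar.
D: 6 beats/bar ÷ 1.5 beats/chord = 4 chords/bar.
Fastest is D at 4 chords/bar.

Section D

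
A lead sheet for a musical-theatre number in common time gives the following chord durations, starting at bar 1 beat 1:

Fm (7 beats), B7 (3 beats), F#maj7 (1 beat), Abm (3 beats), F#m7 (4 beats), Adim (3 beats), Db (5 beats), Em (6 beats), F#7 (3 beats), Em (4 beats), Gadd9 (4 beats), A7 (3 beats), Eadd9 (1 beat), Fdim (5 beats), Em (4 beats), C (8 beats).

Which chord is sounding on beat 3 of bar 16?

C

Beat 3 of bar 16 is beat (16−1)×4 + 3 = 63 overall.
Running totals: Fm ends at 7, B7 ends at 10, F#maj7 ends at 11, Abm ends at 14, F#m7 ends at 18, Adim ends at 21, Db ends at 26, Em ends at 32, F#7 ends at 35, Em ends at 39, Gadd9 ends at 43, A7 ends at 46, Eadd9 ends at 47, Fdim ends at 52, Em ends at 56, C ends at 64.
Beat 63 falls within C.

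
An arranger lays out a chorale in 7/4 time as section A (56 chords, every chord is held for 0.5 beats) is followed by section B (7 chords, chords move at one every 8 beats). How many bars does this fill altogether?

A: 56 × 0.5 = 28 beats = 4 bars.
B: 7 × 8 = 56 beats = 8 bars.
Total: 4 + 8 = 12 bars.

12 bars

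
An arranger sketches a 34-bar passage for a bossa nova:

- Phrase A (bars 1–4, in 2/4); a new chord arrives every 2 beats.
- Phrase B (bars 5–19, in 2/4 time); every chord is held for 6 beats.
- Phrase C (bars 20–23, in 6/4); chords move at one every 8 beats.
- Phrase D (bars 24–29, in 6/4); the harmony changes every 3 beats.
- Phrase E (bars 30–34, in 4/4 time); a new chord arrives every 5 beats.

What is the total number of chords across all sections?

A: 4 bars × 2 beats = 8 beats; 2 beats/chord → 4 chords.
B: 15 bars × 2 beats = 30 beats; 6 beats/chord → 5 chords.
C: 4 bars × 6 beats = 24 beats; 8 beats/chord → 3 chords.
D: 6 bars × 6 beats = 36 beats; 3 beats/chord → 12 chords.
E: 5 bars × 4 beats = 20 beats; 5 beats/chord → 4 chords.
Total: 4 + 5 + 3 + 12 + 4 = 28.

28 chords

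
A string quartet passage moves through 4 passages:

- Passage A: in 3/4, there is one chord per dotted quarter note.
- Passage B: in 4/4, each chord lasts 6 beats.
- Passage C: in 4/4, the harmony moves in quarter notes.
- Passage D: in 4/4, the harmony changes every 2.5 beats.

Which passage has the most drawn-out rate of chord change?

A: each chord is 1.5 beats in 3/4, so 2 per bar.
B: each chord is 6 beats in 4/4, so 2/3 per bar.
C: each chord is 1 beat in 4/4, so 4 per bar.
D: each chord is 2.5 beats in 4/4, so 1.6 per bar.
Slowest is B at 2/3 chords/bar.

Passage B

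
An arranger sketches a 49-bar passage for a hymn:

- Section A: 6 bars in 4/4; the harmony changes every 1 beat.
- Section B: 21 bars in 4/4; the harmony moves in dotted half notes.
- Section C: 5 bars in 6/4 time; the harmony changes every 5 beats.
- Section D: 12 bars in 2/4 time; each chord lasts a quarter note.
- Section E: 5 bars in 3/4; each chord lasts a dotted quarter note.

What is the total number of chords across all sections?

A has 24 beats and chords last 1 each, so 24 chords.
B has 84 beats and chords last 3 each, so 28 chords.
C has 30 beats and chords last 5 each, so 6 chords.
D has 24 beats and chords last 1 each, so 24 chords.
E has 15 beats and chords last 1.5 each, so 10 chords.
Total: 24 + 28 + 6 + 24 + 10 = 92.

92 chords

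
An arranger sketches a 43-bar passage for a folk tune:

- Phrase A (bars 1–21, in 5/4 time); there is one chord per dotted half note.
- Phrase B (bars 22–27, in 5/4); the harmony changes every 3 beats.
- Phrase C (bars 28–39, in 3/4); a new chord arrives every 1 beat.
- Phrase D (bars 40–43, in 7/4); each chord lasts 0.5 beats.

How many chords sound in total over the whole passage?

137 chords

A has 105 beats and chords last 3 each, so 35 chords.
B has 30 beats and chords last 3 each, so 10 chords.
C has 36 beats and chords last 1 each, so 36 chords.
D has 28 beats and chords last 0.5 each, so 56 chords.
Total: 35 + 10 + 36 + 56 = 137.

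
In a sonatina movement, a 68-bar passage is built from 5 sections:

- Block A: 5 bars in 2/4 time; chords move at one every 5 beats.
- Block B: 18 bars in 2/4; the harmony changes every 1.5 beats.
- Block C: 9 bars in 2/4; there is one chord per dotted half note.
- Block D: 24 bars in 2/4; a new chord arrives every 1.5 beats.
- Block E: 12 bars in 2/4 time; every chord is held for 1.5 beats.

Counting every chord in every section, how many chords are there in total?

A: 5·2 = 10 beats, 10/5 = 2 chords.
B: 18·2 = 36 beats, 36/1.5 = 24 chords.
C: 9·2 = 18 beats, 18/3 = 6 chords.
D: 24·2 = 48 beats, 48/1.5 = 32 chords.
E: 12·2 = 24 beats, 24/1.5 = 16 chords.
Total: 2 + 24 + 6 + 32 + 16 = 80.

80 chords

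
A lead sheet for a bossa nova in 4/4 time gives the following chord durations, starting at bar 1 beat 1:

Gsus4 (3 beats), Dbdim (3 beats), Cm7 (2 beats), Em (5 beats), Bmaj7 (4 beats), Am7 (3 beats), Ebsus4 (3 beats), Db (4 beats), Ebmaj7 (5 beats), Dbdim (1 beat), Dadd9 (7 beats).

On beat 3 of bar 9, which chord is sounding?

Beat 3 of bar 9 is beat (9−1)×4 + 3 = 35 overall.
Running totals: Gsus4 ends at 3, Dbdim ends at 6, Cm7 ends at 8, Em ends at 13, Bmaj7 ends at 17, Am7 ends at 20, Ebsus4 ends at 23, Db ends at 27, Ebmaj7 ends at 32, Dbdim ends at 33, Dadd9 ends at 40.
Beat 35 falls within Dadd9.

Dadd9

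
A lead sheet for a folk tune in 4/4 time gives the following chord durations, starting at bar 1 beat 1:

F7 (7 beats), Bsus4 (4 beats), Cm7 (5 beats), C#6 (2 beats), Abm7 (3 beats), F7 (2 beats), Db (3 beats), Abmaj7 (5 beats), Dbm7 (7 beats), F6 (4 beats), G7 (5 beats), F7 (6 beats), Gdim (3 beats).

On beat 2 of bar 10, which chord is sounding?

Beat 2 of bar 10 is beat (10−1)×4 + 2 = 38 overall.
Running totals: F7 ends at 7, Bsus4 ends at 11, Cm7 ends at 16, C#6 ends at 18, Abm7 ends at 21, F7 ends at 23, Db ends at 26, Abmaj7 ends at 31, Dbm7 ends at 38.
Beat 38 falls within Dbm7.

Dbm7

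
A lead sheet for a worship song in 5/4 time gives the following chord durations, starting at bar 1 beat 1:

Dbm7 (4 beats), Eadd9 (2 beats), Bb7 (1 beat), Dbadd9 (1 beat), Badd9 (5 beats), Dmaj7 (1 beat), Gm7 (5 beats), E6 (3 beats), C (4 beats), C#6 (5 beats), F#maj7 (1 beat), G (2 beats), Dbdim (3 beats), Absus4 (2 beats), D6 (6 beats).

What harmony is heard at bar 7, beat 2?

Beat 2 of bar 7 is beat (7−1)×5 + 2 = 32 overall.
Running totals: Dbm7 ends at 4, Eadd9 ends at 6, Bb7 ends at 7, Dbadd9 ends at 8, Badd9 ends at 13, Dmaj7 ends at 14, Gm7 ends at 19, E6 ends at 22, C ends at 26, C#6 ends at 31, F#maj7 ends at 32.
Beat 32 falls within F#maj7.

F#maj7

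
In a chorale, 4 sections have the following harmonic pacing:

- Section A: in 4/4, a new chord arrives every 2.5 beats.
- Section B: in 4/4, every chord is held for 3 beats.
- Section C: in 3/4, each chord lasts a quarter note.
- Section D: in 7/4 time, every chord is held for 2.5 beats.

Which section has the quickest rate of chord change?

A: 4 beats/bar ÷ 2.5 beats/chord = 1.6 chords/bar.
B: 4 beats/bar ÷ 3 beats/chord = 4/3 chords/bar.
C: 3 beats/bar ÷ 1 beat/chord = 3 chords/bar.
D: 7 beats/bar ÷ 2.5 beats/chord = 2.8 chords/bar.
Fastest is C at 3 chords/bar.

Section C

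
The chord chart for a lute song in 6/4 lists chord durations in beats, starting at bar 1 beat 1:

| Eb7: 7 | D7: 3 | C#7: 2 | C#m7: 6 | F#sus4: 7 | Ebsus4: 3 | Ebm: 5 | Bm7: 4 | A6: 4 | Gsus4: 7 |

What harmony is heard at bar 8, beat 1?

Beat 1 of bar 8 is beat (8−1)×6 + 1 = 43 overall.
Running totals: Eb7 ends at 7, D7 ends at 10, C#7 ends at 12, C#m7 ends at 18, F#sus4 ends at 25, Ebsus4 ends at 28, Ebm ends at 33, Bm7 ends at 37, A6 ends at 41, Gsus4 ends at 48.
Beat 43 falls within Gsus4.

Gsus4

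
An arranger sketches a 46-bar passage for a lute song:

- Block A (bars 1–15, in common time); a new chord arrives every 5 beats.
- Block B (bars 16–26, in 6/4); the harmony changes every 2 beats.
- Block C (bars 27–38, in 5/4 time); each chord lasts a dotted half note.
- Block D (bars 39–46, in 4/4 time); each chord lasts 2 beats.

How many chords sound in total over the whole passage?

A: 15 bars × 4 beats = 60 beats; 5 beats/chord → 12 chords.
B: 11 bars × 6 beats = 66 beats; 2 beats/chord → 33 chords.
C: 12 bars × 5 beats = 60 beats; 3 beats/chord → 20 chords.
D: 8 bars × 4 beats = 32 beats; 2 beats/chord → 16 chords.
Total: 12 + 33 + 20 + 16 = 81.

81 chords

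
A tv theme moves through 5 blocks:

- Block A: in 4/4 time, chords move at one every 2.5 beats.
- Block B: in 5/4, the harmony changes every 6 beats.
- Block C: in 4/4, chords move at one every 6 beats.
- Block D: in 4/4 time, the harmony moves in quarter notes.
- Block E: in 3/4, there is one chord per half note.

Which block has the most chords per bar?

A: 4 beats/bar ÷ 2.5 beats/chord = 1.6 chords/bar.
B: 5 beats/bar ÷ 6 beats/chord = 5/6 chords/bar.
C: 4 beats/bar ÷ 6 beats/chord = 2/3 chords/bar.
D: 4 beats/bar ÷ 1 beat/chord = 4 chords/bar.
E: 3 beats/bar ÷ 2 beats/chord = 1.5 chords/bar.
Fastest is D at 4 chords/bar.

Block D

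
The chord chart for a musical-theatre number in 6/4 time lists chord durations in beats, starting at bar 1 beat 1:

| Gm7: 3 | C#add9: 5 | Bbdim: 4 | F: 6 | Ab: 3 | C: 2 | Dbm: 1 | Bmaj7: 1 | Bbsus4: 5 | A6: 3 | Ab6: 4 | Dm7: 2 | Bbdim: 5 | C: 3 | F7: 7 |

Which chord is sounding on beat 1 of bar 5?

Beat 1 of bar 5 is beat (5−1)×6 + 1 = 25 overall.
Running totals: Gm7 ends at 3, C#add9 ends at 8, Bbdim ends at 12, F ends at 18, Ab ends at 21, C ends at 23, Dbm ends at 24, Bmaj7 ends at 25.
Beat 25 falls within Bmaj7.

Bmaj7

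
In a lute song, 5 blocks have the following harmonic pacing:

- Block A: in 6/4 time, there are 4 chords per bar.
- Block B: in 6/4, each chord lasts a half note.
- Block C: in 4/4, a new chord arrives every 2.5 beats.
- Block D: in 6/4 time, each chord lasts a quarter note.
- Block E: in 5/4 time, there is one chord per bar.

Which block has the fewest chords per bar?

Block E

A: 6/1.5 = 4 chords/bar.
B: 6/2 = 3 chords/bar.
C: 4/2.5 = 1.6 chords/bar.
D: 6/1 = 6 chords/bar.
E: 5/5 = 1 chord/bar.
Slowest is E at 1 chords/bar.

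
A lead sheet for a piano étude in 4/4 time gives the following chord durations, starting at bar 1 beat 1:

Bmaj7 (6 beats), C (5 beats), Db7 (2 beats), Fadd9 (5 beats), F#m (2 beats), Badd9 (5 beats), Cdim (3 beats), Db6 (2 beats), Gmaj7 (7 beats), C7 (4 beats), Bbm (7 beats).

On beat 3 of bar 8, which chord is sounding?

Gmaj7

Beat 3 of bar 8 is beat (8−1)×4 + 3 = 31 overall.
Running totals: Bmaj7 ends at 6, C ends at 11, Db7 ends at 13, Fadd9 ends at 18, F#m ends at 20, Badd9 ends at 25, Cdim ends at 28, Db6 ends at 30, Gmaj7 ends at 37.
Beat 31 falls within Gmaj7.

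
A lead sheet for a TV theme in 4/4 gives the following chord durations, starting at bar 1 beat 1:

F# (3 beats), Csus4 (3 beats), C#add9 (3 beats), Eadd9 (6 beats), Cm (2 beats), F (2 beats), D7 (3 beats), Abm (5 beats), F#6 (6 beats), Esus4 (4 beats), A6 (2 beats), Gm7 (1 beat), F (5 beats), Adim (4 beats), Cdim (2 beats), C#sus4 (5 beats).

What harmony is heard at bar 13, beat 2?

Beat 2 of bar 13 is beat (13−1)×4 + 2 = 50 overall.
Running totals: F# ends at 3, Csus4 ends at 6, C#add9 ends at 9, Eadd9 ends at 15, Cm ends at 17, F ends at 19, D7 ends at 22, Abm ends at 27, F#6 ends at 33, Esus4 ends at 37, A6 ends at 39, Gm7 ends at 40, F ends at 45, Adim ends at 49, Cdim ends at 51.
Beat 50 falls within Cdim.

Cdim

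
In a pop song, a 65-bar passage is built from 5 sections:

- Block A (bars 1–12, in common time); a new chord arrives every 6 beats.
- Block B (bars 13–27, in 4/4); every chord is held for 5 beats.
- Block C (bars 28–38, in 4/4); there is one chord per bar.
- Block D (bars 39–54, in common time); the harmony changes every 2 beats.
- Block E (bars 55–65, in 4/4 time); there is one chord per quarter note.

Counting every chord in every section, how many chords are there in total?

107 chords

A has 48 beats and chords last 6 each, so 8 chords.
B has 60 beats and chords last 5 each, so 12 chords.
C has 44 beats and chords last 4 each, so 11 chords.
D has 64 beats and chords last 2 each, so 32 chords.
E has 44 beats and chords last 1 each, so 44 chords.
Total: 8 + 12 + 11 + 32 + 44 = 107.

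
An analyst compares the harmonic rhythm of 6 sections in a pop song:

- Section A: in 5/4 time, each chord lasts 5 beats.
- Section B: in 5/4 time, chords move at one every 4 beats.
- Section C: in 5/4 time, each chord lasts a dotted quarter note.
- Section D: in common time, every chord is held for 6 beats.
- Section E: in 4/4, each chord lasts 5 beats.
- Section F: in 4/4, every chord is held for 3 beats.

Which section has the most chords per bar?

Section C

A: each chord is 5 beats in 5/4, so 1 per bar.
B: each chord is 4 beats in 5/4, so 1.25 per bar.
C: each chord is 1.5 beats in 5/4, so 10/3 per bar.
D: each chord is 6 beats in 4/4, so 2/3 per bar.
E: each chord is 5 beats in 4/4, so 0.8 per bar.
F: each chord is 3 beats in 4/4, so 4/3 per bar.
Fastest is C at 10/3 chords/bar.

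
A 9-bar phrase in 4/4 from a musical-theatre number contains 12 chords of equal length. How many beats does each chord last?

9 bars × 4 beats/bar = 36 beats total.
36 beats ÷ 12 chords = 3 beats per chord.
(That is a dotted half note.)

3 beats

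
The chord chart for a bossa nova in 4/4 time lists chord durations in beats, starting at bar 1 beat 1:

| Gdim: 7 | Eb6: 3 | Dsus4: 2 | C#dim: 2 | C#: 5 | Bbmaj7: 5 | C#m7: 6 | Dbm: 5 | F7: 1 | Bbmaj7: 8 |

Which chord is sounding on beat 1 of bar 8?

C#m7

Beat 1 of bar 8 is beat (8−1)×4 + 1 = 29 overall.
Running totals: Gdim ends at 7, Eb6 ends at 10, Dsus4 ends at 12, C#dim ends at 14, C# ends at 19, Bbmaj7 ends at 24, C#m7 ends at 30.
Beat 29 falls within C#m7.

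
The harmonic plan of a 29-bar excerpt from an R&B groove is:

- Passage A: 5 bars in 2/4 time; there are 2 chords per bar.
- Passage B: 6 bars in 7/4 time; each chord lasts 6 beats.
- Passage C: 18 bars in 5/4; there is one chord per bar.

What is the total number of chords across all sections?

A: 5 bars × 2 beats = 10 beats; 1 beat/chord → 10 chords.
B: 6 bars × 7 beats = 42 beats; 6 beats/chord → 7 chords.
C: 18 bars × 5 beats = 90 beats; 5 beats/chord → 18 chords.
Total: 10 + 7 + 18 = 35.

35 chords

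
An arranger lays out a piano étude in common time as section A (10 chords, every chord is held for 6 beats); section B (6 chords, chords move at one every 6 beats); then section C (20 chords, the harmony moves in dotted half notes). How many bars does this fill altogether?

A: 10 × 6 = 60 beats = 15 bars.
B: 6 × 6 = 36 beats = 9 bars.
C: 20 × 3 = 60 beats = 15 bars.
Total: 15 + 9 + 15 = 39 bars.

39 bars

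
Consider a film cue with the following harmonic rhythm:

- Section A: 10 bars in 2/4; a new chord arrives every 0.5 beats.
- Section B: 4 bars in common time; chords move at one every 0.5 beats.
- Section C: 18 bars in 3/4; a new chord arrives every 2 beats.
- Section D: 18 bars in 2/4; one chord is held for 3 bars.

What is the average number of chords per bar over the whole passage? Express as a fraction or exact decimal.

2.1 chords per bar

A: 10 × 2 = 20 beats ÷ 0.5 = 40 chords.
B: 4 × 4 = 16 beats ÷ 0.5 = 32 chords.
C: 18 × 3 = 54 beats ÷ 2 = 27 chords.
D: 18 × 2 = 36 beats ÷ 6 = 6 chords.
Overall: 105 chords over 50 bars → 105/50 = 2.1 chords per bar.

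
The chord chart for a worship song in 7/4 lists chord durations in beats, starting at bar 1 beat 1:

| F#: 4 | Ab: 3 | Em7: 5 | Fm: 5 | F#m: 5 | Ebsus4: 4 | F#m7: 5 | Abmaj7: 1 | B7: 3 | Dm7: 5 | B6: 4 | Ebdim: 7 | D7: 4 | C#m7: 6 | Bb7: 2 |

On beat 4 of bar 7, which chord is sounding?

Beat 4 of bar 7 is beat (7−1)×7 + 4 = 46 overall.
Running totals: F# ends at 4, Ab ends at 7, Em7 ends at 12, Fm ends at 17, F#m ends at 22, Ebsus4 ends at 26, F#m7 ends at 31, Abmaj7 ends at 32, B7 ends at 35, Dm7 ends at 40, B6 ends at 44, Ebdim ends at 51.
Beat 46 falls within Ebdim.

Ebdim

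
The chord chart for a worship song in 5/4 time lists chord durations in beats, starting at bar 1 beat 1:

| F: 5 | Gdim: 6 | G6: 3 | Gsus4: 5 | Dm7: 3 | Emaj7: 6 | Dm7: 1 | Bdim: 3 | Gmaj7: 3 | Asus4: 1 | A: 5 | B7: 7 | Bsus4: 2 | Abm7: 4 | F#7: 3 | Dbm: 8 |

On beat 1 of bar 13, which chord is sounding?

Dbm

Beat 1 of bar 13 is beat (13−1)×5 + 1 = 61 overall.
Running totals: F ends at 5, Gdim ends at 11, G6 ends at 14, Gsus4 ends at 19, Dm7 ends at 22, Emaj7 ends at 28, Dm7 ends at 29, Bdim ends at 32, Gmaj7 ends at 35, Asus4 ends at 36, A ends at 41, B7 ends at 48, Bsus4 ends at 50, Abm7 ends at 54, F#7 ends at 57, Dbm ends at 65.
Beat 61 falls within Dbm.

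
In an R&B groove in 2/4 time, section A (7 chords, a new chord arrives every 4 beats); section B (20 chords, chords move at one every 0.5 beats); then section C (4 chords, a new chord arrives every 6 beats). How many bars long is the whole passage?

A: 7 × 4 = 28 beats = 14 bars.
B: 20 × 0.5 = 10 beats = 5 bars.
C: 4 × 6 = 24 beats = 12 bars.
Total: 14 + 5 + 12 = 31 bars.

31 bars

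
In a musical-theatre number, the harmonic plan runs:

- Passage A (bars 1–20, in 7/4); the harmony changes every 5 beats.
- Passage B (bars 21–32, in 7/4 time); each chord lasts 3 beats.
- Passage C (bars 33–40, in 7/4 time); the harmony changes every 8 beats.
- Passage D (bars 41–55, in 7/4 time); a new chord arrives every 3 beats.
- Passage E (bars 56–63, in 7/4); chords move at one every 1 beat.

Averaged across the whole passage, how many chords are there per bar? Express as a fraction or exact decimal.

A: 20 bars of 7 beats is 140 beats; at 5 beats each that's 28 chords.
B: 12 bars of 7 beats is 84 beats; at 3 beats each that's 28 chords.
C: 8 bars of 7 beats is 56 beats; at 8 beats each that's 7 chords.
D: 15 bars of 7 beats is 105 beats; at 3 beats each that's 35 chords.
E: 8 bars of 7 beats is 56 beats; at 1 beat each that's 56 chords.
Overall: 154 chords over 63 bars → 154/63 = 22/9 chords per bar.

22/9 chords per bar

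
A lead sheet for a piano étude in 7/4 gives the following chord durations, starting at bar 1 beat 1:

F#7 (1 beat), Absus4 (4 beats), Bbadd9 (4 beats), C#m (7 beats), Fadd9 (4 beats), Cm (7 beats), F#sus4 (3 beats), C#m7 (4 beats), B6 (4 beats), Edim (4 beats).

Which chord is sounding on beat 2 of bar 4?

Cm

Beat 2 of bar 4 is beat (4−1)×7 + 2 = 23 overall.
Running totals: F#7 ends at 1, Absus4 ends at 5, Bbadd9 ends at 9, C#m ends at 16, Fadd9 ends at 20, Cm ends at 27.
Beat 23 falls within Cm.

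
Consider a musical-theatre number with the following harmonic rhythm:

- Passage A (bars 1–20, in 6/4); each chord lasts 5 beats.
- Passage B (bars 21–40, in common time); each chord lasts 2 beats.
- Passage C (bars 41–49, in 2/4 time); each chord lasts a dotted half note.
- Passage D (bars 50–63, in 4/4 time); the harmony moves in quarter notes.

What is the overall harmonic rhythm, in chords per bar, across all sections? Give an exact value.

2 chords per bar

A: 20 bars of 6 beats is 120 beats; at 5 beats each that's 24 chords.
B: 20 bars of 4 beats is 80 beats; at 2 beats each that's 40 chords.
C: 9 bars of 2 beats is 18 beats; at 3 beats each that's 6 chords.
D: 14 bars of 4 beats is 56 beats; at 1 beat each that's 56 chords.
Overall: 126 chords over 63 bars → 126/63 = 2 chords per bar.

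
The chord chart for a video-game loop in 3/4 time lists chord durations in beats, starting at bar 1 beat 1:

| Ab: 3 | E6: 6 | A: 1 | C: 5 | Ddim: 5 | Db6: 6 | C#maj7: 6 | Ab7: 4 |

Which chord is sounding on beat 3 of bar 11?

Ab7

Beat 3 of bar 11 is beat (11−1)×3 + 3 = 33 overall.
Running totals: Ab ends at 3, E6 ends at 9, A ends at 10, C ends at 15, Ddim ends at 20, Db6 ends at 26, C#maj7 ends at 32, Ab7 ends at 36.
Beat 33 falls within Ab7.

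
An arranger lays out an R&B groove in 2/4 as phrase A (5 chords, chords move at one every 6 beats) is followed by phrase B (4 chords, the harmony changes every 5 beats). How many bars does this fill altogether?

A: 5 × 6 = 30 beats = 15 bars.
B: 4 × 5 = 20 beats = 10 bars.
Total: 15 + 10 = 25 bars.

25 bars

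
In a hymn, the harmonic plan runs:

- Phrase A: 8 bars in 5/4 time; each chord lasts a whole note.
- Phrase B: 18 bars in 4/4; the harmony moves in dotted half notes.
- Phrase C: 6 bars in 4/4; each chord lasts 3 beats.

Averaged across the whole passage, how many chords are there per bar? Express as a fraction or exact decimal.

A: 8 bars of 5 beats is 40 beats; at 4 beats each that's 10 chords.
B: 18 bars of 4 beats is 72 beats; at 3 beats each that's 24 chords.
C: 6 bars of 4 beats is 24 beats; at 3 beats each that's 8 chords.
Overall: 42 chords over 32 bars → 42/32 = 21/16 chords per bar.

21/16 chords per bar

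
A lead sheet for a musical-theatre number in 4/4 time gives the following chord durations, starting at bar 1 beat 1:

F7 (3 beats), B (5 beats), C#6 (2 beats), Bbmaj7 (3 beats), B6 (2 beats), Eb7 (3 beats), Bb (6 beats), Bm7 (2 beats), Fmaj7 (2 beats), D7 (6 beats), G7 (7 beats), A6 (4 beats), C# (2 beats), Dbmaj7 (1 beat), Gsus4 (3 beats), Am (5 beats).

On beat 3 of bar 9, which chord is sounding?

Beat 3 of bar 9 is beat (9−1)×4 + 3 = 35 overall.
Running totals: F7 ends at 3, B ends at 8, C#6 ends at 10, Bbmaj7 ends at 13, B6 ends at 15, Eb7 ends at 18, Bb ends at 24, Bm7 ends at 26, Fmaj7 ends at 28, D7 ends at 34, G7 ends at 41.
Beat 35 falls within G7.

G7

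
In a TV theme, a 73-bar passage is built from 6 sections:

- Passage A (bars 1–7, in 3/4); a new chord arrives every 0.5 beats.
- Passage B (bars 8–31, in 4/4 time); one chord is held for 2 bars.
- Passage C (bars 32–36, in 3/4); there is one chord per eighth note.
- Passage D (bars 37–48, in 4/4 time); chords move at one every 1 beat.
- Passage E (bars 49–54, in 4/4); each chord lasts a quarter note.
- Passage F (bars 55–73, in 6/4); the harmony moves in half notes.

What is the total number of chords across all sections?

213 chords

A: 7 bars × 3 beats = 21 beats; 0.5 beats/chord → 42 chords.
B: 24 bars × 4 beats = 96 beats; 8 beats/chord → 12 chords.
C: 5 bars × 3 beats = 15 beats; 0.5 beats/chord → 30 chords.
D: 12 bars × 4 beats = 48 beats; 1 beat/chord → 48 chords.
E: 6 bars × 4 beats = 24 beats; 1 beat/chord → 24 chords.
F: 19 bars × 6 beats = 114 beats; 2 beats/chord → 57 chords.
Total: 42 + 12 + 30 + 48 + 24 + 57 = 213.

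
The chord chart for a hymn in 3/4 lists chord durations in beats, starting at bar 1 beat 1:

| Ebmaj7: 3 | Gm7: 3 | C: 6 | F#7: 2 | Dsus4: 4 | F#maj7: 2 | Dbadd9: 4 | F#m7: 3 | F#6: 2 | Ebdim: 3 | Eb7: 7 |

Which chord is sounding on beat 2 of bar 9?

F#m7

Beat 2 of bar 9 is beat (9−1)×3 + 2 = 26 overall.
Running totals: Ebmaj7 ends at 3, Gm7 ends at 6, C ends at 12, F#7 ends at 14, Dsus4 ends at 18, F#maj7 ends at 20, Dbadd9 ends at 24, F#m7 ends at 27.
Beat 26 falls within F#m7.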